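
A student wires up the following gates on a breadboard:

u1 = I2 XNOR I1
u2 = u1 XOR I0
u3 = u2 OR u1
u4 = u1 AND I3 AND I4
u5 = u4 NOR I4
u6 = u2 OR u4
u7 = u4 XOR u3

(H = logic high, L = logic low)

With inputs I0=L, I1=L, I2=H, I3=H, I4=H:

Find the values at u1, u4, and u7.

u1 = I2 XNOR I1 = H XNOR L = L
u2 = u1 XOR I0 = L XOR L = L
u3 = u2 OR u1 = L OR L = L
u4 = u1 AND I3 AND I4 = L AND H AND H = L
u7 = u4 XOR u3 = L XOR L = L

u1 = L, u4 = L, u7 = L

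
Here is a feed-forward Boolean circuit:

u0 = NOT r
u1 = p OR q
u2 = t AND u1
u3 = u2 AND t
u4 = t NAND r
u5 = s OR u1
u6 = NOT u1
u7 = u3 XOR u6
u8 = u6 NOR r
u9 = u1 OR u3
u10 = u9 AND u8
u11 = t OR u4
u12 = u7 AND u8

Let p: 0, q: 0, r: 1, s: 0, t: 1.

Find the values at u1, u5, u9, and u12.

u1 = p OR q = 0 OR 0 = 0
u2 = t AND u1 = 1 AND 0 = 0
u3 = u2 AND t = 0 AND 1 = 0
u5 = s OR u1 = 0 OR 0 = 0
u6 = NOT u1 = NOT 0 = 1
u7 = u3 XOR u6 = 0 XOR 1 = 1
u8 = u6 NOR r = 1 NOR 1 = 0
u9 = u1 OR u3 = 0 OR 0 = 0
u12 = u7 AND u8 = 1 AND 0 = 0

u1 = 0  u5 = 0  u9 = 0  u12 = 0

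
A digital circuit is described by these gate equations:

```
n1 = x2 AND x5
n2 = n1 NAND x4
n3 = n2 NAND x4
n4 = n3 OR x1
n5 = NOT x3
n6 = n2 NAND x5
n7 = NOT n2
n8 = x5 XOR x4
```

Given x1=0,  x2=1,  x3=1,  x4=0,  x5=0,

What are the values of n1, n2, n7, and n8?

n1 = 0, n2 = 1, n7 = 0, n8 = 0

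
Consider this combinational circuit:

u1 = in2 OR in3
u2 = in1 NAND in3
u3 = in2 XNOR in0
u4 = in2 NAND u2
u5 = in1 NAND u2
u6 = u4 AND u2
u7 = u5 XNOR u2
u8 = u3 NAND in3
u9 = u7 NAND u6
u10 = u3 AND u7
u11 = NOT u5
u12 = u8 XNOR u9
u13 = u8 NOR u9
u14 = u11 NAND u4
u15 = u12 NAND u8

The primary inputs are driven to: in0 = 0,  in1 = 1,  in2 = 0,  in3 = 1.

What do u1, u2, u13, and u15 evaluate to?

u1 = 1  u2 = 0  u13 = 0  u15 = 1

u1 = in2 OR in3 = 0 OR 1 = 1
u2 = in1 NAND in3 = 1 NAND 1 = 0
u3 = in2 XNOR in0 = 0 XNOR 0 = 1
u4 = in2 NAND u2 = 0 NAND 0 = 1
u5 = in1 NAND u2 = 1 NAND 0 = 1
u6 = u4 AND u2 = 1 AND 0 = 0
u7 = u5 XNOR u2 = 1 XNOR 0 = 0
u8 = u3 NAND in3 = 1 NAND 1 = 0
u9 = u7 NAND u6 = 0 NAND 0 = 1
u12 = u8 XNOR u9 = 0 XNOR 1 = 0
u13 = u8 NOR u9 = 0 NOR 1 = 0
u15 = u12 NAND u8 = 0 NAND 0 = 1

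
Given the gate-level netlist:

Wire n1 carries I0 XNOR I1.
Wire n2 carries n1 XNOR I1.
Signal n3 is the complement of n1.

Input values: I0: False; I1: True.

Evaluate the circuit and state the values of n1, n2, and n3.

n1 = False, n2 = False, n3 = True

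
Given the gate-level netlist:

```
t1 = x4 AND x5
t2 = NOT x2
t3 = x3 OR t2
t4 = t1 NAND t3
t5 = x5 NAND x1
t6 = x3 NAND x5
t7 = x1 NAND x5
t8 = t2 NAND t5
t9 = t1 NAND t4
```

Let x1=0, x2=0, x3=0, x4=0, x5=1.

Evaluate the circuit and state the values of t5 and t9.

t1 = x4 AND x5 = 0 AND 1 = 0
t2 = NOT x2 = NOT 0 = 1
t3 = x3 OR t2 = 0 OR 1 = 1
t4 = t1 NAND t3 = 0 NAND 1 = 1
t5 = x5 NAND x1 = 1 NAND 0 = 1
t9 = t1 NAND t4 = 0 NAND 1 = 1

t5 = 1; t9 = 1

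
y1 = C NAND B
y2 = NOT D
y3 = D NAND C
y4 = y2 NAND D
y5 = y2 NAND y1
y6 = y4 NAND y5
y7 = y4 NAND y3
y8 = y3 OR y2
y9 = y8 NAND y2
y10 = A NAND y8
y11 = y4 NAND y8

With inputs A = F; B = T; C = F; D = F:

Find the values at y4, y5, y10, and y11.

y1 = C NAND B = F NAND T = T
y2 = NOT D = NOT F = T
y3 = D NAND C = F NAND F = T
y4 = y2 NAND D = T NAND F = T
y5 = y2 NAND y1 = T NAND T = F
y8 = y3 OR y2 = T OR T = T
y10 = A NAND y8 = F NAND T = T
y11 = y4 NAND y8 = T NAND T = F

y4 = T, y5 = F, y10 = T, y11 = F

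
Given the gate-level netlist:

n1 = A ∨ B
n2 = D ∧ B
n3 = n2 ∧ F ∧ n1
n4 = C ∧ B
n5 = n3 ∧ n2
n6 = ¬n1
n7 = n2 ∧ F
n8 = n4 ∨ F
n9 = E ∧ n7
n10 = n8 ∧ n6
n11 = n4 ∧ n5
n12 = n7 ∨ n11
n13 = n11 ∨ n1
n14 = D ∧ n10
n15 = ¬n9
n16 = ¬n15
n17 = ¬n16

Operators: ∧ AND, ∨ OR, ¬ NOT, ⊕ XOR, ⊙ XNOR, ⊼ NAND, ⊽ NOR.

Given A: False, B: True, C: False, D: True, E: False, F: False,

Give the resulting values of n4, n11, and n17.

n1 = A OR B = False OR True = True
n2 = D AND B = True AND True = True
n3 = n2 AND F AND n1 = True AND False AND True = False
n4 = C AND B = False AND True = False
n5 = n3 AND n2 = False AND True = False
n7 = n2 AND F = True AND False = False
n9 = E AND n7 = False AND False = False
n11 = n4 AND n5 = False AND False = False
n15 = NOT n9 = NOT False = True
n16 = NOT n15 = NOT True = False
n17 = NOT n16 = NOT False = True

n4 = False, n11 = False, n17 = True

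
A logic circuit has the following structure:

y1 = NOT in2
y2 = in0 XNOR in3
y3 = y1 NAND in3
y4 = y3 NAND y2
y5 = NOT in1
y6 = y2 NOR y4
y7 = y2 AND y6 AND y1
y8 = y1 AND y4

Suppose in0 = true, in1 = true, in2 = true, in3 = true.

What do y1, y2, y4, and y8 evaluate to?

y1 = false; y2 = true; y4 = false; y8 = false

y1 = NOT in2 = NOT true = false
y2 = in0 XNOR in3 = true XNOR true = true
y3 = y1 NAND in3 = false NAND true = true
y4 = y3 NAND y2 = true NAND true = false
y8 = y1 AND y4 = false AND false = false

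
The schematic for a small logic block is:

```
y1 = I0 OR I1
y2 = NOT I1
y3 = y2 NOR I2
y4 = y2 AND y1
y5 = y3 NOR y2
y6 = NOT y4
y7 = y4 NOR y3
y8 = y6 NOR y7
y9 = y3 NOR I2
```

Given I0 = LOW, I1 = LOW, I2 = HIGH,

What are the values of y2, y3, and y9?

y2 = HIGH, y3 = LOW, y9 = LOW

y2 = NOT I1 = NOT LOW = HIGH
y3 = y2 NOR I2 = HIGH NOR HIGH = LOW
y9 = y3 NOR I2 = LOW NOR HIGH = LOW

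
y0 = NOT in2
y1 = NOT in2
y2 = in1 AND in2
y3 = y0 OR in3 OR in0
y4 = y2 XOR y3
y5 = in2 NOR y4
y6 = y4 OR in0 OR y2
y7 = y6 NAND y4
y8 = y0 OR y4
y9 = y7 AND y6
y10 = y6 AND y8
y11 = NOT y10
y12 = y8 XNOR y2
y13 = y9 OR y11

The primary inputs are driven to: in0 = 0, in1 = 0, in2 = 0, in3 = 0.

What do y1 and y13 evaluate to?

y1 = 1, y13 = 0

y0 = NOT in2 = NOT 0 = 1
y1 = NOT in2 = NOT 0 = 1
y2 = in1 AND in2 = 0 AND 0 = 0
y3 = y0 OR in3 OR in0 = 1 OR 0 OR 0 = 1
y4 = y2 XOR y3 = 0 XOR 1 = 1
y6 = y4 OR in0 OR y2 = 1 OR 0 OR 0 = 1
y7 = y6 NAND y4 = 1 NAND 1 = 0
y8 = y0 OR y4 = 1 OR 1 = 1
y9 = y7 AND y6 = 0 AND 1 = 0
y10 = y6 AND y8 = 1 AND 1 = 1
y11 = NOT y10 = NOT 1 = 0
y13 = y9 OR y11 = 0 OR 0 = 0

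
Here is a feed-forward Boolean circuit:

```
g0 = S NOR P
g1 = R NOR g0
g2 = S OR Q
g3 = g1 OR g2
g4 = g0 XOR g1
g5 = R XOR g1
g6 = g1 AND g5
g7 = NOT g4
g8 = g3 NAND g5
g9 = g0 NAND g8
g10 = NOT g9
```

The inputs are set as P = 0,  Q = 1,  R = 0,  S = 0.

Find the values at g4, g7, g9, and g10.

g4 = 1; g7 = 0; g9 = 0; g10 = 1

g0 = S NOR P = 0 NOR 0 = 1
g1 = R NOR g0 = 0 NOR 1 = 0
g2 = S OR Q = 0 OR 1 = 1
g3 = g1 OR g2 = 0 OR 1 = 1
g4 = g0 XOR g1 = 1 XOR 0 = 1
g5 = R XOR g1 = 0 XOR 0 = 0
g7 = NOT g4 = NOT 1 = 0
g8 = g3 NAND g5 = 1 NAND 0 = 1
g9 = g0 NAND g8 = 1 NAND 1 = 0
g10 = NOT g9 = NOT 0 = 1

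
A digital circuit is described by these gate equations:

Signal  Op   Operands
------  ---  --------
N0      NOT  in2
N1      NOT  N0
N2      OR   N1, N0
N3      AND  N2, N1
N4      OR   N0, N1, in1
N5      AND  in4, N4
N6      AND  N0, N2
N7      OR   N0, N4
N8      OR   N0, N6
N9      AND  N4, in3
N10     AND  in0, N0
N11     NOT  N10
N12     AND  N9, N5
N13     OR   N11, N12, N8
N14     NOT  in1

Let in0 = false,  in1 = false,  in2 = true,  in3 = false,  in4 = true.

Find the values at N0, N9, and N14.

N0 = false  N9 = false  N14 = true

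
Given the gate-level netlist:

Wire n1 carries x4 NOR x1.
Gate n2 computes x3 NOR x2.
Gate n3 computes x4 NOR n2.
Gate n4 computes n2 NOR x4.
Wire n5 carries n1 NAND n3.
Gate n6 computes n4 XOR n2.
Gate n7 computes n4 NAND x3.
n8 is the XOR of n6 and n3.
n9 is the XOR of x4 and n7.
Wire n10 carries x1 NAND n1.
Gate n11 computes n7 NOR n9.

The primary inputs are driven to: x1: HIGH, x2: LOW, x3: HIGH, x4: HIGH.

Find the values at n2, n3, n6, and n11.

n2 = LOW  n3 = LOW  n6 = LOW  n11 = LOW

n2 = x3 NOR x2 = HIGH NOR LOW = LOW
n3 = x4 NOR n2 = HIGH NOR LOW = LOW
n4 = n2 NOR x4 = LOW NOR HIGH = LOW
n6 = n4 XOR n2 = LOW XOR LOW = LOW
n7 = n4 NAND x3 = LOW NAND HIGH = HIGH
n9 = x4 XOR n7 = HIGH XOR HIGH = LOW
n11 = n7 NOR n9 = HIGH NOR LOW = LOW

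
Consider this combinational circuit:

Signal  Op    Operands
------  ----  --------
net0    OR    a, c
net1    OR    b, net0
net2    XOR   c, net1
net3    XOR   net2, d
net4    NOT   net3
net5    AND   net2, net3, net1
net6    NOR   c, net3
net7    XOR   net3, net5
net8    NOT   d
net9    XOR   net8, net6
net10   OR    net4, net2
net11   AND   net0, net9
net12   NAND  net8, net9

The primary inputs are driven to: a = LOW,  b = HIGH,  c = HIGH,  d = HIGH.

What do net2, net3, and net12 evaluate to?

net0 = a OR c = LOW OR HIGH = HIGH
net1 = b OR net0 = HIGH OR HIGH = HIGH
net2 = c XOR net1 = HIGH XOR HIGH = LOW
net3 = net2 XOR d = LOW XOR HIGH = HIGH
net6 = c NOR net3 = HIGH NOR HIGH = LOW
net8 = NOT d = NOT HIGH = LOW
net9 = net8 XOR net6 = LOW XOR LOW = LOW
net12 = net8 NAND net9 = LOW NAND LOW = HIGH

net2 = LOW; net3 = HIGH; net12 = HIGH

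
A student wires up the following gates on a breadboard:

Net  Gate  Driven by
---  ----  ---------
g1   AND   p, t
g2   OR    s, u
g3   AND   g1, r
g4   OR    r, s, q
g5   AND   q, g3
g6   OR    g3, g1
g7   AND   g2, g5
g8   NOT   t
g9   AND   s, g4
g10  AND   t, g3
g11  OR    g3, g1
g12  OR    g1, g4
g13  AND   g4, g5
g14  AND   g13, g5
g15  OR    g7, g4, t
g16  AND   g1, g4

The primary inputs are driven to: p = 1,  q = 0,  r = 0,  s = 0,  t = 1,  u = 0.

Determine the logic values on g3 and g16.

g1 = p AND t = 1 AND 1 = 1
g3 = g1 AND r = 1 AND 0 = 0
g4 = r OR s OR q = 0 OR 0 OR 0 = 0
g16 = g1 AND g4 = 1 AND 0 = 0

g3 = 0; g16 = 0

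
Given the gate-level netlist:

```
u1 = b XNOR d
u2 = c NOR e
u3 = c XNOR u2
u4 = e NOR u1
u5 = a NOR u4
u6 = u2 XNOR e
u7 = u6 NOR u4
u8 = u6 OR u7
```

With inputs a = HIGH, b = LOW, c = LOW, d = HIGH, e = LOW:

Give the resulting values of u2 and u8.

u2 = HIGH, u8 = LOW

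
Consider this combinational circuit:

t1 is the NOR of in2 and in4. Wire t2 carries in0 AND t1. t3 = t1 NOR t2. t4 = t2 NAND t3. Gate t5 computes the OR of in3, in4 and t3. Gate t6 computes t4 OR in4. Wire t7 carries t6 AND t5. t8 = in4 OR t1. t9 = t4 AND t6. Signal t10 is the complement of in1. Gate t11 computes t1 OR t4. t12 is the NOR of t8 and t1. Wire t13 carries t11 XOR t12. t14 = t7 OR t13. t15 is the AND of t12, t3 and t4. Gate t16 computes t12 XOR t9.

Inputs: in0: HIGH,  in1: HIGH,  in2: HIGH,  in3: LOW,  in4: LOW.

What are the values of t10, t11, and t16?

t10 = LOW  t11 = HIGH  t16 = LOW

t1 = in2 NOR in4 = HIGH NOR LOW = LOW
t2 = in0 AND t1 = HIGH AND LOW = LOW
t3 = t1 NOR t2 = LOW NOR LOW = HIGH
t4 = t2 NAND t3 = LOW NAND HIGH = HIGH
t6 = t4 OR in4 = HIGH OR LOW = HIGH
t8 = in4 OR t1 = LOW OR LOW = LOW
t9 = t4 AND t6 = HIGH AND HIGH = HIGH
t10 = NOT in1 = NOT HIGH = LOW
t11 = t1 OR t4 = LOW OR HIGH = HIGH
t12 = t8 NOR t1 = LOW NOR LOW = HIGH
t16 = t12 XOR t9 = HIGH XOR HIGH = LOW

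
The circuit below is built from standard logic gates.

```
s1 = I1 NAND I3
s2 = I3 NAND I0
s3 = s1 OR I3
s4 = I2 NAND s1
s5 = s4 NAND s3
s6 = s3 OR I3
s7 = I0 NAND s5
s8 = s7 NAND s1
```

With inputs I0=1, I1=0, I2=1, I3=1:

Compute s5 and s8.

s5 = 1  s8 = 1

s1 = I1 NAND I3 = 0 NAND 1 = 1
s3 = s1 OR I3 = 1 OR 1 = 1
s4 = I2 NAND s1 = 1 NAND 1 = 0
s5 = s4 NAND s3 = 0 NAND 1 = 1
s7 = I0 NAND s5 = 1 NAND 1 = 0
s8 = s7 NAND s1 = 0 NAND 1 = 1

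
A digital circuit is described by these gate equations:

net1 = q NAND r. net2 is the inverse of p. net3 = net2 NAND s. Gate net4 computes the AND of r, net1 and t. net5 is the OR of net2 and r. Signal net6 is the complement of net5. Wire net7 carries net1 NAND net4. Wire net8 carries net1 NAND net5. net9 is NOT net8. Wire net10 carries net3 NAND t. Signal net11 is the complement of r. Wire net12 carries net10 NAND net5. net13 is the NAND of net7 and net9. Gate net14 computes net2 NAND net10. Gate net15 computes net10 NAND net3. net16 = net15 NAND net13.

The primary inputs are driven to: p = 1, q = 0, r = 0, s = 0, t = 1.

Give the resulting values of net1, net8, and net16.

net1 = 1, net8 = 1, net16 = 0

net1 = q NAND r = 0 NAND 0 = 1
net2 = NOT p = NOT 1 = 0
net3 = net2 NAND s = 0 NAND 0 = 1
net4 = r AND net1 AND t = 0 AND 1 AND 1 = 0
net5 = net2 OR r = 0 OR 0 = 0
net7 = net1 NAND net4 = 1 NAND 0 = 1
net8 = net1 NAND net5 = 1 NAND 0 = 1
net9 = NOT net8 = NOT 1 = 0
net10 = net3 NAND t = 1 NAND 1 = 0
net13 = net7 NAND net9 = 1 NAND 0 = 1
net15 = net10 NAND net3 = 0 NAND 1 = 1
net16 = net15 NAND net13 = 1 NAND 1 = 0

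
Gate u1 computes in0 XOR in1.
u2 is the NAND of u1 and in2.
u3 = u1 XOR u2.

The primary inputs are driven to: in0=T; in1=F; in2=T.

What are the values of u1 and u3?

u1 = T, u3 = T

u1 = in0 XOR in1 = T XOR F = T
u2 = u1 NAND in2 = T NAND T = F
u3 = u1 XOR u2 = T XOR F = T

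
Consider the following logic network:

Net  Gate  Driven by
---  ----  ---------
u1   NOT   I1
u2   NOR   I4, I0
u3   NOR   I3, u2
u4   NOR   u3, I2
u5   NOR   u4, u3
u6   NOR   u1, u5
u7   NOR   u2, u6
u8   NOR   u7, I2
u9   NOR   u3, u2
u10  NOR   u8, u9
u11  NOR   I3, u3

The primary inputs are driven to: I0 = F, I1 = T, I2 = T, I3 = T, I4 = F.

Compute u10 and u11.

u1 = NOT I1 = NOT T = F
u2 = I4 NOR I0 = F NOR F = T
u3 = I3 NOR u2 = T NOR T = F
u4 = u3 NOR I2 = F NOR T = F
u5 = u4 NOR u3 = F NOR F = T
u6 = u1 NOR u5 = F NOR T = F
u7 = u2 NOR u6 = T NOR F = F
u8 = u7 NOR I2 = F NOR T = F
u9 = u3 NOR u2 = F NOR T = F
u10 = u8 NOR u9 = F NOR F = T
u11 = I3 NOR u3 = T NOR F = F

u10 = T, u11 = F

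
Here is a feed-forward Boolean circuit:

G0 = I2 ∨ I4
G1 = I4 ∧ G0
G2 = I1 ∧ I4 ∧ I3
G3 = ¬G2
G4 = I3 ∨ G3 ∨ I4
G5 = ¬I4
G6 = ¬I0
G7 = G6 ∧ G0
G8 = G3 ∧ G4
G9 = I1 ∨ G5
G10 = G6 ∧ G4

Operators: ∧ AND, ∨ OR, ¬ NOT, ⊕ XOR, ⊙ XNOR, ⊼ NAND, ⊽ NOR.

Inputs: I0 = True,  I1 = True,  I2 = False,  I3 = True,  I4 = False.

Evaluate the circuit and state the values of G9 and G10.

G9 = True, G10 = False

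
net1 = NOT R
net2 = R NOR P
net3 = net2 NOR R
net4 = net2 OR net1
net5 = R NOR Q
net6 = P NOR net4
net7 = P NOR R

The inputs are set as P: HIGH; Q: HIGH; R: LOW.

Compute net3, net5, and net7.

net3 = HIGH, net5 = LOW, net7 = LOW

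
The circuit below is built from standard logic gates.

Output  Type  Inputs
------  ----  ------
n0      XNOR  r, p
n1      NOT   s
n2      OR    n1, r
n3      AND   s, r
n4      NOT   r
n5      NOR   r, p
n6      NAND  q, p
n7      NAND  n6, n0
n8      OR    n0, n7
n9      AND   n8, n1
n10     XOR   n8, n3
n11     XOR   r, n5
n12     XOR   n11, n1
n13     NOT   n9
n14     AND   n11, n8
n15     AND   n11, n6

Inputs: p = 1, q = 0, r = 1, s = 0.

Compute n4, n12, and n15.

n4 = 0; n12 = 0; n15 = 1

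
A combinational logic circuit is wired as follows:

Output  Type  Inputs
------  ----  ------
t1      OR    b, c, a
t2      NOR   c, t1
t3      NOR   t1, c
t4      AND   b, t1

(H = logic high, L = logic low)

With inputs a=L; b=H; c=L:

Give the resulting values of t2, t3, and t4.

t2 = L, t3 = L, t4 = H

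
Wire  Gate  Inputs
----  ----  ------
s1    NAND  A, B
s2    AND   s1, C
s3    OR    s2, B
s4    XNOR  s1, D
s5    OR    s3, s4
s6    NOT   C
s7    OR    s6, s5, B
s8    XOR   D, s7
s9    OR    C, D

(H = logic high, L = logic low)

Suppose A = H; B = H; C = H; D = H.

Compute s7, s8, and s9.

s1 = A NAND B = H NAND H = L
s2 = s1 AND C = L AND H = L
s3 = s2 OR B = L OR H = H
s4 = s1 XNOR D = L XNOR H = L
s5 = s3 OR s4 = H OR L = H
s6 = NOT C = NOT H = L
s7 = s6 OR s5 OR B = L OR H OR H = H
s8 = D XOR s7 = H XOR H = L
s9 = C OR D = H OR H = H

s7 = H, s8 = L, s9 = H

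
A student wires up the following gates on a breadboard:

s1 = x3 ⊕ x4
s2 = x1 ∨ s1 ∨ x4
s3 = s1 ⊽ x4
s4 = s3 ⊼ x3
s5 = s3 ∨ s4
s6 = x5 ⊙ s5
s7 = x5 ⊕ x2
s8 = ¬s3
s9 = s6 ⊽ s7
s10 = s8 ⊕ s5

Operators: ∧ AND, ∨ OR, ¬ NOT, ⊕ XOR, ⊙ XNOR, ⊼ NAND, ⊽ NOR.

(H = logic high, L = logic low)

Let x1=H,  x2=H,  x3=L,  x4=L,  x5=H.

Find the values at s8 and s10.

s1 = x3 XOR x4 = L XOR L = L
s3 = s1 NOR x4 = L NOR L = H
s4 = s3 NAND x3 = H NAND L = H
s5 = s3 OR s4 = H OR H = H
s8 = NOT s3 = NOT H = L
s10 = s8 XOR s5 = L XOR H = H

s8 = L  s10 = H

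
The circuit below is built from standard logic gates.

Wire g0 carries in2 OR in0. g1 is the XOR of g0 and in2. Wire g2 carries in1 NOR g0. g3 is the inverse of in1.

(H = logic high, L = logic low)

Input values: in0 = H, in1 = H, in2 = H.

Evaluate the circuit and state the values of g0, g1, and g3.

g0 = H; g1 = L; g3 = L

g0 = in2 OR in0 = H OR H = H
g1 = g0 XOR in2 = H XOR H = L
g3 = NOT in1 = NOT H = L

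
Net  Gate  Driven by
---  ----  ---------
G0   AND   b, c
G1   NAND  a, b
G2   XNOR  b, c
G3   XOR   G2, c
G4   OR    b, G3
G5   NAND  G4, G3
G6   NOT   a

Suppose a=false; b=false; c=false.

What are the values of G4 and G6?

G2 = b XNOR c = false XNOR false = true
G3 = G2 XOR c = true XOR false = true
G4 = b OR G3 = false OR true = true
G6 = NOT a = NOT false = true

G4 = true, G6 = true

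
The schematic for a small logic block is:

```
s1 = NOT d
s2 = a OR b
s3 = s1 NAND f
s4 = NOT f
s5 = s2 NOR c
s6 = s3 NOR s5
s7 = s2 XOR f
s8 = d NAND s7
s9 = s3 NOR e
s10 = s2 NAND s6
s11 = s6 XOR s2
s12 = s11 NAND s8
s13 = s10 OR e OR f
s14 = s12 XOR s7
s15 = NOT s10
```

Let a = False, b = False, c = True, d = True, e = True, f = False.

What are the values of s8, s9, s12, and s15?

s1 = NOT d = NOT True = False
s2 = a OR b = False OR False = False
s3 = s1 NAND f = False NAND False = True
s5 = s2 NOR c = False NOR True = False
s6 = s3 NOR s5 = True NOR False = False
s7 = s2 XOR f = False XOR False = False
s8 = d NAND s7 = True NAND False = True
s9 = s3 NOR e = True NOR True = False
s10 = s2 NAND s6 = False NAND False = True
s11 = s6 XOR s2 = False XOR False = False
s12 = s11 NAND s8 = False NAND True = True
s15 = NOT s10 = NOT True = False

s8 = True  s9 = False  s12 = True  s15 = False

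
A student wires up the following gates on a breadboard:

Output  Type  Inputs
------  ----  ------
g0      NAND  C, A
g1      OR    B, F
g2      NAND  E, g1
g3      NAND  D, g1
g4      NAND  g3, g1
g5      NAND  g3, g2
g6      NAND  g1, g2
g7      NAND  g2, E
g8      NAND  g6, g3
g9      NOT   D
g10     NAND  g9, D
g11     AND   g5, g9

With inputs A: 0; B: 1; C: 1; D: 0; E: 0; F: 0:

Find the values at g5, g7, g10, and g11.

g1 = B OR F = 1 OR 0 = 1
g2 = E NAND g1 = 0 NAND 1 = 1
g3 = D NAND g1 = 0 NAND 1 = 1
g5 = g3 NAND g2 = 1 NAND 1 = 0
g7 = g2 NAND E = 1 NAND 0 = 1
g9 = NOT D = NOT 0 = 1
g10 = g9 NAND D = 1 NAND 0 = 1
g11 = g5 AND g9 = 0 AND 1 = 0

g5 = 0  g7 = 1  g10 = 1  g11 = 0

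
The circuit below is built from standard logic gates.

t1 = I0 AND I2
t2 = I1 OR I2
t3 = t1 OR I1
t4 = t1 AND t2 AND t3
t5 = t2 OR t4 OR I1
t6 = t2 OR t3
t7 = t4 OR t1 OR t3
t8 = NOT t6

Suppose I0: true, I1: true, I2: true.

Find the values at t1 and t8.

t1 = true, t8 = false

t1 = I0 AND I2 = true AND true = true
t2 = I1 OR I2 = true OR true = true
t3 = t1 OR I1 = true OR true = true
t6 = t2 OR t3 = true OR true = true
t8 = NOT t6 = NOT true = false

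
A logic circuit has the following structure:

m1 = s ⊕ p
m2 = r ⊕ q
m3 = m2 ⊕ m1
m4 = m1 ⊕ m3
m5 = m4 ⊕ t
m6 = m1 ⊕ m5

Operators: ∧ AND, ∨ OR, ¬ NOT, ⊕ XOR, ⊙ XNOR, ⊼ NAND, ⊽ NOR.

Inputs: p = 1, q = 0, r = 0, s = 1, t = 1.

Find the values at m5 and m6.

m1 = s XOR p = 1 XOR 1 = 0
m2 = r XOR q = 0 XOR 0 = 0
m3 = m2 XOR m1 = 0 XOR 0 = 0
m4 = m1 XOR m3 = 0 XOR 0 = 0
m5 = m4 XOR t = 0 XOR 1 = 1
m6 = m1 XOR m5 = 0 XOR 1 = 1

m5 = 1; m6 = 1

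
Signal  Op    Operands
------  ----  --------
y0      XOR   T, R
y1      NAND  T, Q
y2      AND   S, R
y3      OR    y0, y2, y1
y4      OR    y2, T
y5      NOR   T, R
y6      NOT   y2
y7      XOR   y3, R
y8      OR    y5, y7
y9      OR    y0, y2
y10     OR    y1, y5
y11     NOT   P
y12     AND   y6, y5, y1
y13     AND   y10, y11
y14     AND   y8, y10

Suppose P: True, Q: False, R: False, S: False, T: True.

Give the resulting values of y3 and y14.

y0 = T XOR R = True XOR False = True
y1 = T NAND Q = True NAND False = True
y2 = S AND R = False AND False = False
y3 = y0 OR y2 OR y1 = True OR False OR True = True
y5 = T NOR R = True NOR False = False
y7 = y3 XOR R = True XOR False = True
y8 = y5 OR y7 = False OR True = True
y10 = y1 OR y5 = True OR False = True
y14 = y8 AND y10 = True AND True = True

y3 = True  y14 = True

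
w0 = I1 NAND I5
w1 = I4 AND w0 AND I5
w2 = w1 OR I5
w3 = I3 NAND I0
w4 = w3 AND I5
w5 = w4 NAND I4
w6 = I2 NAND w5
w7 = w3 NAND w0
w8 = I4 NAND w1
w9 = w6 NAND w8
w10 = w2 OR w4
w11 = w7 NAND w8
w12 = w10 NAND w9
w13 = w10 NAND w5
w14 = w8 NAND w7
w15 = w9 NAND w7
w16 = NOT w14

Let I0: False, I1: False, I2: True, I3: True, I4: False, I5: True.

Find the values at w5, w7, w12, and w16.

w5 = True, w7 = False, w12 = False, w16 = False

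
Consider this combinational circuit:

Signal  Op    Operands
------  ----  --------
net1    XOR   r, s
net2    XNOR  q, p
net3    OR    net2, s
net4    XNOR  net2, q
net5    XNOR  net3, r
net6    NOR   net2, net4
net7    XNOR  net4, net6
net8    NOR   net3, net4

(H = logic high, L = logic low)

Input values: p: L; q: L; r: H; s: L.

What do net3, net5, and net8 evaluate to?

net3 = H; net5 = H; net8 = L

net2 = q XNOR p = L XNOR L = H
net3 = net2 OR s = H OR L = H
net4 = net2 XNOR q = H XNOR L = L
net5 = net3 XNOR r = H XNOR H = H
net8 = net3 NOR net4 = H NOR L = L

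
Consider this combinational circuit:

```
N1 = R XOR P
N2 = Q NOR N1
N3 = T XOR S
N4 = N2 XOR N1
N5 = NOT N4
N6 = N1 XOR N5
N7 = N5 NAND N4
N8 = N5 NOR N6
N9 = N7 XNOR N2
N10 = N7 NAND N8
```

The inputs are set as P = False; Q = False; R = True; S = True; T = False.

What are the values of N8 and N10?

N8 = False, N10 = True

N1 = R XOR P = True XOR False = True
N2 = Q NOR N1 = False NOR True = False
N4 = N2 XOR N1 = False XOR True = True
N5 = NOT N4 = NOT True = False
N6 = N1 XOR N5 = True XOR False = True
N7 = N5 NAND N4 = False NAND True = True
N8 = N5 NOR N6 = False NOR True = False
N10 = N7 NAND N8 = True NAND False = True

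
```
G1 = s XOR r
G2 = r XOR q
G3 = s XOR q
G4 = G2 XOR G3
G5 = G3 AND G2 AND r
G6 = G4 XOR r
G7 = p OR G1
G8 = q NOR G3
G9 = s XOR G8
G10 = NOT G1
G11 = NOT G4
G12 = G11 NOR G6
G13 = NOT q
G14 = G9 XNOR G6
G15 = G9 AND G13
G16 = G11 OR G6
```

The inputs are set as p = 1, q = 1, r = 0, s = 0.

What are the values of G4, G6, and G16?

G4 = 0  G6 = 0  G16 = 1

G2 = r XOR q = 0 XOR 1 = 1
G3 = s XOR q = 0 XOR 1 = 1
G4 = G2 XOR G3 = 1 XOR 1 = 0
G6 = G4 XOR r = 0 XOR 0 = 0
G11 = NOT G4 = NOT 0 = 1
G16 = G11 OR G6 = 1 OR 0 = 1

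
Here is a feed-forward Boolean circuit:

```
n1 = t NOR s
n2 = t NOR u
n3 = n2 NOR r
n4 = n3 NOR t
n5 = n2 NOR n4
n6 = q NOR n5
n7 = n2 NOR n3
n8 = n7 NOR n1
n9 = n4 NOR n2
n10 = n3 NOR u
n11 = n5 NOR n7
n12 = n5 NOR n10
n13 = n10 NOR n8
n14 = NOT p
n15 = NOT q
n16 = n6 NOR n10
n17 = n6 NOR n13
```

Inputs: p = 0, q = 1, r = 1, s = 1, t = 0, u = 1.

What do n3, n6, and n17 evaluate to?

n3 = 0  n6 = 0  n17 = 0

n1 = t NOR s = 0 NOR 1 = 0
n2 = t NOR u = 0 NOR 1 = 0
n3 = n2 NOR r = 0 NOR 1 = 0
n4 = n3 NOR t = 0 NOR 0 = 1
n5 = n2 NOR n4 = 0 NOR 1 = 0
n6 = q NOR n5 = 1 NOR 0 = 0
n7 = n2 NOR n3 = 0 NOR 0 = 1
n8 = n7 NOR n1 = 1 NOR 0 = 0
n10 = n3 NOR u = 0 NOR 1 = 0
n13 = n10 NOR n8 = 0 NOR 0 = 1
n17 = n6 NOR n13 = 0 NOR 1 = 0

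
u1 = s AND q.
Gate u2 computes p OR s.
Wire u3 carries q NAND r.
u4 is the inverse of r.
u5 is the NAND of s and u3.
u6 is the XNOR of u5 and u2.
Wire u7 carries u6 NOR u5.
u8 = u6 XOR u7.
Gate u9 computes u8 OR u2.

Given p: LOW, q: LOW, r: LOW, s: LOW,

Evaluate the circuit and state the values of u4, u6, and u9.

u2 = p OR s = LOW OR LOW = LOW
u3 = q NAND r = LOW NAND LOW = HIGH
u4 = NOT r = NOT LOW = HIGH
u5 = s NAND u3 = LOW NAND HIGH = HIGH
u6 = u5 XNOR u2 = HIGH XNOR LOW = LOW
u7 = u6 NOR u5 = LOW NOR HIGH = LOW
u8 = u6 XOR u7 = LOW XOR LOW = LOW
u9 = u8 OR u2 = LOW OR LOW = LOW

u4 = HIGH; u6 = LOW; u9 = LOW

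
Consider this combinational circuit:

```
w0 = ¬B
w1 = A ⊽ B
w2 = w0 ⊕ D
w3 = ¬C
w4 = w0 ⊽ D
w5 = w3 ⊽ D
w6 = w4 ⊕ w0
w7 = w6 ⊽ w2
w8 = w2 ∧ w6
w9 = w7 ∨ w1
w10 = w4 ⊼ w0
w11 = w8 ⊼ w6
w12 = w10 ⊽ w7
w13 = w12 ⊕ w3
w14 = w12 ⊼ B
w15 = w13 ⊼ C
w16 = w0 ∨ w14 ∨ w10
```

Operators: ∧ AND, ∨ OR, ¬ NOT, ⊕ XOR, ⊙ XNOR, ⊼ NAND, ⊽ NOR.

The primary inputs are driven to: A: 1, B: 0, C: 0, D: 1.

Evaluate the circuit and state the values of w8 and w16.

w0 = NOT B = NOT 0 = 1
w2 = w0 XOR D = 1 XOR 1 = 0
w4 = w0 NOR D = 1 NOR 1 = 0
w6 = w4 XOR w0 = 0 XOR 1 = 1
w7 = w6 NOR w2 = 1 NOR 0 = 0
w8 = w2 AND w6 = 0 AND 1 = 0
w10 = w4 NAND w0 = 0 NAND 1 = 1
w12 = w10 NOR w7 = 1 NOR 0 = 0
w14 = w12 NAND B = 0 NAND 0 = 1
w16 = w0 OR w14 OR w10 = 1 OR 1 OR 1 = 1

w8 = 0, w16 = 1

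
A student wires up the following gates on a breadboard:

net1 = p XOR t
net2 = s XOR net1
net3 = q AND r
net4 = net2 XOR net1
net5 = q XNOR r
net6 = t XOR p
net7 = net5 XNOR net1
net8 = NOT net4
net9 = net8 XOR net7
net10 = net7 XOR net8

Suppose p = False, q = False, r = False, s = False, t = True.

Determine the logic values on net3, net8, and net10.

net1 = p XOR t = False XOR True = True
net2 = s XOR net1 = False XOR True = True
net3 = q AND r = False AND False = False
net4 = net2 XOR net1 = True XOR True = False
net5 = q XNOR r = False XNOR False = True
net7 = net5 XNOR net1 = True XNOR True = True
net8 = NOT net4 = NOT False = True
net10 = net7 XOR net8 = True XOR True = False

net3 = False; net8 = True; net10 = False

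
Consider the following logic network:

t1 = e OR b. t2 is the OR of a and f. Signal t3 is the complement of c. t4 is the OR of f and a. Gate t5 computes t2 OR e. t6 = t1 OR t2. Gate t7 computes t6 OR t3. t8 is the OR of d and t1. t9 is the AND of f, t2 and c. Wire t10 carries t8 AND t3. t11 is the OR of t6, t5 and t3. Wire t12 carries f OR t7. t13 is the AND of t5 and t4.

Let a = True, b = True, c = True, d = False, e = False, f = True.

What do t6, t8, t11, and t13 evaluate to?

t6 = True; t8 = True; t11 = True; t13 = True

t1 = e OR b = False OR True = True
t2 = a OR f = True OR True = True
t3 = NOT c = NOT True = False
t4 = f OR a = True OR True = True
t5 = t2 OR e = True OR False = True
t6 = t1 OR t2 = True OR True = True
t8 = d OR t1 = False OR True = True
t11 = t6 OR t5 OR t3 = True OR True OR False = True
t13 = t5 AND t4 = True AND True = True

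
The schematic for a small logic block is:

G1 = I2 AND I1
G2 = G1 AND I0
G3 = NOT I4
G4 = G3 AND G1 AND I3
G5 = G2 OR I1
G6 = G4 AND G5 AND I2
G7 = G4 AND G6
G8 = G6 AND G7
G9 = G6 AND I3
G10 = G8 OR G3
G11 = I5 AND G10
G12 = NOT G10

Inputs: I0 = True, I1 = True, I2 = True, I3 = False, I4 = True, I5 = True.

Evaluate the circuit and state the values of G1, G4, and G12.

G1 = True; G4 = False; G12 = True

G1 = I2 AND I1 = True AND True = True
G2 = G1 AND I0 = True AND True = True
G3 = NOT I4 = NOT True = False
G4 = G3 AND G1 AND I3 = False AND True AND False = False
G5 = G2 OR I1 = True OR True = True
G6 = G4 AND G5 AND I2 = False AND True AND True = False
G7 = G4 AND G6 = False AND False = False
G8 = G6 AND G7 = False AND False = False
G10 = G8 OR G3 = False OR False = False
G12 = NOT G10 = NOT False = True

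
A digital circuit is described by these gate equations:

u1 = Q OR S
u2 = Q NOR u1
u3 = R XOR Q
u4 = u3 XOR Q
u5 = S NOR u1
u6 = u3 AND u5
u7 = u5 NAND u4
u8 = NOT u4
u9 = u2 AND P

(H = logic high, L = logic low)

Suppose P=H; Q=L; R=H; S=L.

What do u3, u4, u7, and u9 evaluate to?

u1 = Q OR S = L OR L = L
u2 = Q NOR u1 = L NOR L = H
u3 = R XOR Q = H XOR L = H
u4 = u3 XOR Q = H XOR L = H
u5 = S NOR u1 = L NOR L = H
u7 = u5 NAND u4 = H NAND H = L
u9 = u2 AND P = H AND H = H

u3 = H, u4 = H, u7 = L, u9 = H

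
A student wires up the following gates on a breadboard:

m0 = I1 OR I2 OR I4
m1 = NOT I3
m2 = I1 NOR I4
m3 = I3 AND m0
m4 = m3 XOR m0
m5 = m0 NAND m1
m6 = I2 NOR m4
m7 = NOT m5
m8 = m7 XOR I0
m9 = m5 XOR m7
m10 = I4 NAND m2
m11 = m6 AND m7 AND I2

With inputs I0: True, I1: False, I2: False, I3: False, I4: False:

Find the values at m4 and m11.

m0 = I1 OR I2 OR I4 = False OR False OR False = False
m1 = NOT I3 = NOT False = True
m3 = I3 AND m0 = False AND False = False
m4 = m3 XOR m0 = False XOR False = False
m5 = m0 NAND m1 = False NAND True = True
m6 = I2 NOR m4 = False NOR False = True
m7 = NOT m5 = NOT True = False
m11 = m6 AND m7 AND I2 = True AND False AND False = False

m4 = False, m11 = False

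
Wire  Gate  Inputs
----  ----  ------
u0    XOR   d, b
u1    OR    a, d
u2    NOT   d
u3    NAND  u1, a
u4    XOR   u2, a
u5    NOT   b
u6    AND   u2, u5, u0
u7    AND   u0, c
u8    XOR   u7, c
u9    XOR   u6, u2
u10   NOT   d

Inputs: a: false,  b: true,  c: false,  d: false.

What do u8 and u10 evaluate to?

u8 = false, u10 = true

u0 = d XOR b = false XOR true = true
u7 = u0 AND c = true AND false = false
u8 = u7 XOR c = false XOR false = false
u10 = NOT d = NOT false = true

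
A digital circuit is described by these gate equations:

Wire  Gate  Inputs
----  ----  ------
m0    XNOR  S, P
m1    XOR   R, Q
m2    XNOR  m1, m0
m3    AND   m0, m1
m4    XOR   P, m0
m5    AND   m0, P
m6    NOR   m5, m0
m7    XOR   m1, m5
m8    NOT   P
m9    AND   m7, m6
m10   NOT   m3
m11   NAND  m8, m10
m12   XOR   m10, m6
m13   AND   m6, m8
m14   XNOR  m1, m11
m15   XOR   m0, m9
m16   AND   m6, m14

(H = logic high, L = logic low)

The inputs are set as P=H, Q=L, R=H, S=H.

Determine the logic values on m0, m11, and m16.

m0 = H, m11 = H, m16 = L

m0 = S XNOR P = H XNOR H = H
m1 = R XOR Q = H XOR L = H
m3 = m0 AND m1 = H AND H = H
m5 = m0 AND P = H AND H = H
m6 = m5 NOR m0 = H NOR H = L
m8 = NOT P = NOT H = L
m10 = NOT m3 = NOT H = L
m11 = m8 NAND m10 = L NAND L = H
m14 = m1 XNOR m11 = H XNOR H = H
m16 = m6 AND m14 = L AND H = L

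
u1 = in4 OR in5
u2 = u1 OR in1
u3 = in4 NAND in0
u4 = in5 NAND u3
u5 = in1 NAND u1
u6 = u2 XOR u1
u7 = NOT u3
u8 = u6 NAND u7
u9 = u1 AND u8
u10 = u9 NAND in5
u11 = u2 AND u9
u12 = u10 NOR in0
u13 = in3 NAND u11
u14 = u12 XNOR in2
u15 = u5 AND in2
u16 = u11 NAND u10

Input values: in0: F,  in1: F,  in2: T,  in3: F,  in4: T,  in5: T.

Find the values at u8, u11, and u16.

u8 = T; u11 = T; u16 = T

u1 = in4 OR in5 = T OR T = T
u2 = u1 OR in1 = T OR F = T
u3 = in4 NAND in0 = T NAND F = T
u6 = u2 XOR u1 = T XOR T = F
u7 = NOT u3 = NOT T = F
u8 = u6 NAND u7 = F NAND F = T
u9 = u1 AND u8 = T AND T = T
u10 = u9 NAND in5 = T NAND T = F
u11 = u2 AND u9 = T AND T = T
u16 = u11 NAND u10 = T NAND F = T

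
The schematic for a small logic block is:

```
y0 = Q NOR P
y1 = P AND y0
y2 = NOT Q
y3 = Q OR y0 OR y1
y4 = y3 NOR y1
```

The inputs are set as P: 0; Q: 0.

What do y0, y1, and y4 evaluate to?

y0 = Q NOR P = 0 NOR 0 = 1
y1 = P AND y0 = 0 AND 1 = 0
y3 = Q OR y0 OR y1 = 0 OR 1 OR 0 = 1
y4 = y3 NOR y1 = 1 NOR 0 = 0

y0 = 1; y1 = 0; y4 = 0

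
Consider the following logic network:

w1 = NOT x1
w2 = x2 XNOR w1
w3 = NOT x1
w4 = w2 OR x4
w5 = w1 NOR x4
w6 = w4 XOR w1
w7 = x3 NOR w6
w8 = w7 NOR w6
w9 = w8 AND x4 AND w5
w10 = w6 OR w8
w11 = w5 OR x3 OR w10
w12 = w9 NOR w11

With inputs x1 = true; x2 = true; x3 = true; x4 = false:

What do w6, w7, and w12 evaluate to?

w6 = false, w7 = false, w12 = false

w1 = NOT x1 = NOT true = false
w2 = x2 XNOR w1 = true XNOR false = false
w4 = w2 OR x4 = false OR false = false
w5 = w1 NOR x4 = false NOR false = true
w6 = w4 XOR w1 = false XOR false = false
w7 = x3 NOR w6 = true NOR false = false
w8 = w7 NOR w6 = false NOR false = true
w9 = w8 AND x4 AND w5 = true AND false AND true = false
w10 = w6 OR w8 = false OR true = true
w11 = w5 OR x3 OR w10 = true OR true OR true = true
w12 = w9 NOR w11 = false NOR true = false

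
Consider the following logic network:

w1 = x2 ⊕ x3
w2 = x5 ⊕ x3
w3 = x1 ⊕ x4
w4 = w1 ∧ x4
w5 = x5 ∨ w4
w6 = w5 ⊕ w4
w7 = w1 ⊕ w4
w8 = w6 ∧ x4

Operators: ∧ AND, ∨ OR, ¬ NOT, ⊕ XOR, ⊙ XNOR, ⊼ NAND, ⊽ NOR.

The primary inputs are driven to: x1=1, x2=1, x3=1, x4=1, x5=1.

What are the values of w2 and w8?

w2 = 0, w8 = 1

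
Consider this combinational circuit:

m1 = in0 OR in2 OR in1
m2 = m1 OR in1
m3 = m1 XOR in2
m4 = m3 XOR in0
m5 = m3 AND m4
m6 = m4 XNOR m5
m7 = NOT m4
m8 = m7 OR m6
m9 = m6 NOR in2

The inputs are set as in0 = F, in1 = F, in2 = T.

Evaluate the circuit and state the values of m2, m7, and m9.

m2 = T, m7 = T, m9 = F

m1 = in0 OR in2 OR in1 = F OR T OR F = T
m2 = m1 OR in1 = T OR F = T
m3 = m1 XOR in2 = T XOR T = F
m4 = m3 XOR in0 = F XOR F = F
m5 = m3 AND m4 = F AND F = F
m6 = m4 XNOR m5 = F XNOR F = T
m7 = NOT m4 = NOT F = T
m9 = m6 NOR in2 = T NOR T = F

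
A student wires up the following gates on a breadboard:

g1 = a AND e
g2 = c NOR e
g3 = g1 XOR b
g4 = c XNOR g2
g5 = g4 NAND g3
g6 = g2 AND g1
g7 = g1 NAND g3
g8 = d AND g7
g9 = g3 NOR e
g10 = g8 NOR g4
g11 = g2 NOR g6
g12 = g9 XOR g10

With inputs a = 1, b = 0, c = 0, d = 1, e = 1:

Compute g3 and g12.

g3 = 1  g12 = 0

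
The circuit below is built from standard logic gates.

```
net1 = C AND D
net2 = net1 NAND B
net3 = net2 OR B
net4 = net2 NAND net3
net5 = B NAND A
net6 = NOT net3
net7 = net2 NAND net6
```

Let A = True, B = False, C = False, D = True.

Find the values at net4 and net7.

net1 = C AND D = False AND True = False
net2 = net1 NAND B = False NAND False = True
net3 = net2 OR B = True OR False = True
net4 = net2 NAND net3 = True NAND True = False
net6 = NOT net3 = NOT True = False
net7 = net2 NAND net6 = True NAND False = True

net4 = False, net7 = True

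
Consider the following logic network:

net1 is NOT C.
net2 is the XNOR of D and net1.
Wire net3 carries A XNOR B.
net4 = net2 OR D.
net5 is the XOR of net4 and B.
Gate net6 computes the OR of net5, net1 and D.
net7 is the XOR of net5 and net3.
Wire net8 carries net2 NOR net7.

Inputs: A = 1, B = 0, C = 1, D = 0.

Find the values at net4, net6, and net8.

net4 = 1, net6 = 1, net8 = 0

net1 = NOT C = NOT 1 = 0
net2 = D XNOR net1 = 0 XNOR 0 = 1
net3 = A XNOR B = 1 XNOR 0 = 0
net4 = net2 OR D = 1 OR 0 = 1
net5 = net4 XOR B = 1 XOR 0 = 1
net6 = net5 OR net1 OR D = 1 OR 0 OR 0 = 1
net7 = net5 XOR net3 = 1 XOR 0 = 1
net8 = net2 NOR net7 = 1 NOR 1 = 0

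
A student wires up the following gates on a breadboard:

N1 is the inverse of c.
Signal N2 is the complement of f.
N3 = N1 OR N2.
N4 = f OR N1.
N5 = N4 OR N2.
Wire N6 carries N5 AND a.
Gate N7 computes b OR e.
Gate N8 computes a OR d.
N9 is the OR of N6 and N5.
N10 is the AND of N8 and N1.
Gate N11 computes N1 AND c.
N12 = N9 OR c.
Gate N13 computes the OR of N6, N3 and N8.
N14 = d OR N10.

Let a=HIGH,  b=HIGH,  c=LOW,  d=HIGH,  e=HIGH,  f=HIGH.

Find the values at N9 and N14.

N9 = HIGH, N14 = HIGH

N1 = NOT c = NOT LOW = HIGH
N2 = NOT f = NOT HIGH = LOW
N4 = f OR N1 = HIGH OR HIGH = HIGH
N5 = N4 OR N2 = HIGH OR LOW = HIGH
N6 = N5 AND a = HIGH AND HIGH = HIGH
N8 = a OR d = HIGH OR HIGH = HIGH
N9 = N6 OR N5 = HIGH OR HIGH = HIGH
N10 = N8 AND N1 = HIGH AND HIGH = HIGH
N14 = d OR N10 = HIGH OR HIGH = HIGH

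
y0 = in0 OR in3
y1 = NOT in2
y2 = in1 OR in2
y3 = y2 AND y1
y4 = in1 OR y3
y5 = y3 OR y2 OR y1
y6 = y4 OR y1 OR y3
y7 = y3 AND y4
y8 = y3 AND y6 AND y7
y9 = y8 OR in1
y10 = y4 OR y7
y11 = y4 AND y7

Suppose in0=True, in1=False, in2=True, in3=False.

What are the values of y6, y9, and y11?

y6 = False, y9 = False, y11 = False

y1 = NOT in2 = NOT True = False
y2 = in1 OR in2 = False OR True = True
y3 = y2 AND y1 = True AND False = False
y4 = in1 OR y3 = False OR False = False
y6 = y4 OR y1 OR y3 = False OR False OR False = False
y7 = y3 AND y4 = False AND False = False
y8 = y3 AND y6 AND y7 = False AND False AND False = False
y9 = y8 OR in1 = False OR False = False
y11 = y4 AND y7 = False AND False = False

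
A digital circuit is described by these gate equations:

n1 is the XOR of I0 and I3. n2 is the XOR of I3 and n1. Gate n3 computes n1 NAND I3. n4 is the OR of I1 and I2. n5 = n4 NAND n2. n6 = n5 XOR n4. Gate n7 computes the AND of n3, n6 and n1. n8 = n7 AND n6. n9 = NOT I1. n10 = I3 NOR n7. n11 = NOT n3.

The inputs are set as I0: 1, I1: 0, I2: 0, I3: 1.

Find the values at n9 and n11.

n9 = 1, n11 = 0

n1 = I0 XOR I3 = 1 XOR 1 = 0
n3 = n1 NAND I3 = 0 NAND 1 = 1
n9 = NOT I1 = NOT 0 = 1
n11 = NOT n3 = NOT 1 = 0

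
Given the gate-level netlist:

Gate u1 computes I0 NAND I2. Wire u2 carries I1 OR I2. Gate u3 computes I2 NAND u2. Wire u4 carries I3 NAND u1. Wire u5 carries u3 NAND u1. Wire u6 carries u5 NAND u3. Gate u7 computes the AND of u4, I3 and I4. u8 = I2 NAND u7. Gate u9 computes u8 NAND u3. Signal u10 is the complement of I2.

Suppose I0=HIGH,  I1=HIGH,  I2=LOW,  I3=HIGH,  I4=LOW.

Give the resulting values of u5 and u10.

u5 = LOW, u10 = HIGH

u1 = I0 NAND I2 = HIGH NAND LOW = HIGH
u2 = I1 OR I2 = HIGH OR LOW = HIGH
u3 = I2 NAND u2 = LOW NAND HIGH = HIGH
u5 = u3 NAND u1 = HIGH NAND HIGH = LOW
u10 = NOT I2 = NOT LOW = HIGH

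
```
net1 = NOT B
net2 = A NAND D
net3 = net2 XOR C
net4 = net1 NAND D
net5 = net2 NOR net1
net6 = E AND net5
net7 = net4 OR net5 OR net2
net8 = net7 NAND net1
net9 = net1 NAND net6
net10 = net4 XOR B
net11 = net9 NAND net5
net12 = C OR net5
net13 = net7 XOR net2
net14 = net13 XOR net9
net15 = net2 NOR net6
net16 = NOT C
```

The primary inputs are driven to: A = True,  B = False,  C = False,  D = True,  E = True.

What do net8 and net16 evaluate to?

net8 = True; net16 = True

net1 = NOT B = NOT False = True
net2 = A NAND D = True NAND True = False
net4 = net1 NAND D = True NAND True = False
net5 = net2 NOR net1 = False NOR True = False
net7 = net4 OR net5 OR net2 = False OR False OR False = False
net8 = net7 NAND net1 = False NAND True = True
net16 = NOT C = NOT False = True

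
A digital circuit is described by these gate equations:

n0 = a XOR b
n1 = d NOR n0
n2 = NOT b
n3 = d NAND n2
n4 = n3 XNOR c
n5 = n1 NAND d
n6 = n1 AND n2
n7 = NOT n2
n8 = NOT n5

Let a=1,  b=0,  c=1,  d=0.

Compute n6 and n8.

n6 = 0, n8 = 0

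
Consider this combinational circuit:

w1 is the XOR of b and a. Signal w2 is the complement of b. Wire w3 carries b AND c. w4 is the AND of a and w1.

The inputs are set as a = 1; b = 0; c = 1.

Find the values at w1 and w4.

w1 = 1, w4 = 1

w1 = b XOR a = 0 XOR 1 = 1
w4 = a AND w1 = 1 AND 1 = 1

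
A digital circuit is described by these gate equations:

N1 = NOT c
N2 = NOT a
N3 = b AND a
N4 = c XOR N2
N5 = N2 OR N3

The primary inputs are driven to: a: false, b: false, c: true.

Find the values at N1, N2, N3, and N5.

N1 = false, N2 = true, N3 = false, N5 = true

N1 = NOT c = NOT true = false
N2 = NOT a = NOT false = true
N3 = b AND a = false AND false = false
N5 = N2 OR N3 = true OR false = true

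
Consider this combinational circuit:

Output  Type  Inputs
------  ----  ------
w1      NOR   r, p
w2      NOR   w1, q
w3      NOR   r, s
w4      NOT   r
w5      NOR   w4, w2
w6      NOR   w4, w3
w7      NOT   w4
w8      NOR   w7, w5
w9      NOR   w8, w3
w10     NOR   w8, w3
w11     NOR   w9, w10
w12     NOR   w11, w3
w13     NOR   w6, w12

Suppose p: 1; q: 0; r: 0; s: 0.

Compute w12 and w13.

w1 = r NOR p = 0 NOR 1 = 0
w2 = w1 NOR q = 0 NOR 0 = 1
w3 = r NOR s = 0 NOR 0 = 1
w4 = NOT r = NOT 0 = 1
w5 = w4 NOR w2 = 1 NOR 1 = 0
w6 = w4 NOR w3 = 1 NOR 1 = 0
w7 = NOT w4 = NOT 1 = 0
w8 = w7 NOR w5 = 0 NOR 0 = 1
w9 = w8 NOR w3 = 1 NOR 1 = 0
w10 = w8 NOR w3 = 1 NOR 1 = 0
w11 = w9 NOR w10 = 0 NOR 0 = 1
w12 = w11 NOR w3 = 1 NOR 1 = 0
w13 = w6 NOR w12 = 0 NOR 0 = 1

w12 = 0, w13 = 1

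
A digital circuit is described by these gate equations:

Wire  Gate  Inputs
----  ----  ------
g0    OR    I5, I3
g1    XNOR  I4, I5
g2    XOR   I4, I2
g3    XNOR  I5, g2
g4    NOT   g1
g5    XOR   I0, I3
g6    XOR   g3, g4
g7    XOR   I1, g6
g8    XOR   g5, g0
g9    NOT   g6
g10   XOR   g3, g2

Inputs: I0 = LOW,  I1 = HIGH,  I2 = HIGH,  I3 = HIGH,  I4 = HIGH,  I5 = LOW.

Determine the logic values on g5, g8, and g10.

g5 = HIGH  g8 = LOW  g10 = HIGH

g0 = I5 OR I3 = LOW OR HIGH = HIGH
g2 = I4 XOR I2 = HIGH XOR HIGH = LOW
g3 = I5 XNOR g2 = LOW XNOR LOW = HIGH
g5 = I0 XOR I3 = LOW XOR HIGH = HIGH
g8 = g5 XOR g0 = HIGH XOR HIGH = LOW
g10 = g3 XOR g2 = HIGH XOR LOW = HIGH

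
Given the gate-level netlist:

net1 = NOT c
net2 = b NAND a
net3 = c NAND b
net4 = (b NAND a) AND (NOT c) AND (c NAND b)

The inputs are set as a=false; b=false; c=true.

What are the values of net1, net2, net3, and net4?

net1 = NOT true = false
net2 = false NAND false = true
net3 = true NAND false = true
net4 = (false NAND false) AND (NOT true) AND (true NAND false) = false

net1 = false, net2 = true, net3 = true, net4 = false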